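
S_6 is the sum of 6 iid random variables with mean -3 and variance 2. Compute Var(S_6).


By independence, Var(S_n) = n*Var(X_1) = 6*2 = 12

12


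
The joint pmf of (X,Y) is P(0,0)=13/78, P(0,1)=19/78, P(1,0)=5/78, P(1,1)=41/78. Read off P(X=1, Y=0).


Read from table: P(X=1, Y=0) = 5/78

5/78


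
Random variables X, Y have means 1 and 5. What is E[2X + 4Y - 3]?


E[2X + 4Y - 3] = 2*E[X] + 4*E[Y] - 3
= (2)*(1) + (4)*(5) + (-3)
= 2 + 20 - 3 = 19

19


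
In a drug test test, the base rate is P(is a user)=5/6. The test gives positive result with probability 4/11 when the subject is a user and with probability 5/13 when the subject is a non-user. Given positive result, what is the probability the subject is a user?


P(A) = P(A|B)P(B) + P(A|B')P(B') = 4/11*5/6 + 5/13*1/6 = 105/286
P(B|A) = P(A|B)P(B)/P(A) = (10/33)/(105/286) = 52/63

52/63


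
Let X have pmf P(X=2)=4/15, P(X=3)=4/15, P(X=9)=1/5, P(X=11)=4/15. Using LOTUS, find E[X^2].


E[X^2] = sum(g(x)*P(x))
= 4*4/15 + 9*4/15 + 81*1/5 + 121*4/15
= 779/15

779/15


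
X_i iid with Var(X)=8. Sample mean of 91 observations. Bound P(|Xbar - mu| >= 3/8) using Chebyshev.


Var(Xbar) = Var(X)/n = 8/91
Chebyshev: P(|Xbar-mu| >= 3/8) <= Var(Xbar)/(3/8)^2 = (8/91)/(9/64) = 512/819

512/819


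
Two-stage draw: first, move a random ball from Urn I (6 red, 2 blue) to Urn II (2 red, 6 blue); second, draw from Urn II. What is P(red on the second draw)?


P(transfer red) = 6/8 = 3/4; P(transfer blue) = 1/4
If red transferred: Urn II has 3 red of 9, so P(red|red moved) = 1/3
If blue transferred: Urn II has 2 red of 9, so P(red|blue moved) = 2/9
By total probability: P(red) = 3/4*1/3 + 1/4*2/9 = 11/36

11/36


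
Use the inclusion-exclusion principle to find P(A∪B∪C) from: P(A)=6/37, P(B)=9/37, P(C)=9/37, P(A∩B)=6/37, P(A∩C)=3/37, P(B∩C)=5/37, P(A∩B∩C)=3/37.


P(A∪B∪C) = P(A)+P(B)+P(C) - P(AB)-P(AC)-P(BC) + P(ABC)
= 6/37+9/37+9/37 - 6/37-3/37-5/37 + 3/37
= 13/37

13/37


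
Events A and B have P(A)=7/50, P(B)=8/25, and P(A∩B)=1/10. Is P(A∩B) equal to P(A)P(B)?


P(A)*P(B) = 7/50*8/25 = 28/625
P(A∩B) = 1/10 != 28/625, so not independent

No, A and B are not independent


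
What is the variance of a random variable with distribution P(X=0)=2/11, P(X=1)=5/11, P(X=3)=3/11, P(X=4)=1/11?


E[X] = 18/11, E[X^2] = 48/11
Var(X) = E[X^2] - (E[X])^2 = 48/11 - (18/11)^2 = 204/121

204/121


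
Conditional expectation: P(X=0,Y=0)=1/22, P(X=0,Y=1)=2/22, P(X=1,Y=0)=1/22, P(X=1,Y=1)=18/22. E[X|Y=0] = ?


P(Y=0) = 2/22
E[X|Y=0] = (0*1 + 1*1)/2 = 1/2

1/2


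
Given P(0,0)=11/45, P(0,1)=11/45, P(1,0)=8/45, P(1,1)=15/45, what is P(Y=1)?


P(Y=1) = P(0,1)+P(1,1) = 11/45 + 15/45 = 26/45

26/45


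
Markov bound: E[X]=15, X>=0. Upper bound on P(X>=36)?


Markov: P(X >= a) <= E[X]/a
P(X >= 36) <= 15/36 = 5/12

5/12


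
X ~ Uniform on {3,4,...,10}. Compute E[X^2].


E[X^2] = (1/8) * sum(x^2 for x=3..10)
= 380/8 = 95/2

95/2


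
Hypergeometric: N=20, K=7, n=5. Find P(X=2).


P(X=2) = C(7,2)*C(13,3) / C(20,5)
= 21*286 / 15504
= 6006/15504 = 1001/2584

1001/2584


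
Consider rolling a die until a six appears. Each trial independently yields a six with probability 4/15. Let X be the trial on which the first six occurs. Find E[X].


For geometric (trials until first success), E[X] = 1/p = 1/(4/15) = 15/4

15/4


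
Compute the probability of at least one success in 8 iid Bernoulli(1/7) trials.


P(at least one) = 1 - P(none)
P(none) = (1 - 1/7)^8 = (6/7)^8 = 1679616/5764801
P(at least one) = 1 - 1679616/5764801 = 4085185/5764801

4085185/5764801


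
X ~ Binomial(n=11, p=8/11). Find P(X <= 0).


P(X<=0) = P(X=0)
= 177147/285311670611
= 177147/285311670611

177147/285311670611


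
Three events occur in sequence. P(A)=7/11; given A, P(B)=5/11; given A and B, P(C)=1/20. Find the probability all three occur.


P(A∩B∩C) = P(A) * P(B|A) * P(C|A∩B)
= 7/11 * 5/11 * 1/20
= 35/121 * 1/20 = 7/484

7/484


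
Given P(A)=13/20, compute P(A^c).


P(A') = 1 - P(A) = 1 - 13/20 = 7/20

7/20


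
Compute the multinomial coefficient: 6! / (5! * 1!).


6! = 720
Denominator: 5!=120 * 1!=1
Coefficient = 720 / 120 = 6

6


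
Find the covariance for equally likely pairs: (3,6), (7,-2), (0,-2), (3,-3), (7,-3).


E[X]=4, E[Y]=-4/5, E[XY]=-26/5
Cov(X,Y) = E[XY] - E[X]E[Y] = -26/5 - 4*-4/5 = -2

-2


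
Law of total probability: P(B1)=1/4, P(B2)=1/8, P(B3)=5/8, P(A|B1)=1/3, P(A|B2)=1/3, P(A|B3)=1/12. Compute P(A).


P(A) = P(A|B1)P(B1) + P(A|B2)P(B2) + P(A|B3)P(B3)
= 1/3*1/4 + 1/3*1/8 + 1/12*5/8
= 1/12 + 1/24 + 5/96 = 17/96

17/96


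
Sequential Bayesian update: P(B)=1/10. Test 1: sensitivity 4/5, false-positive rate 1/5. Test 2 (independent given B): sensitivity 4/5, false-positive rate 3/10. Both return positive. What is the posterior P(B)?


After test 1: P(+) = 4/5*1/10 + 1/5*9/10 = 13/50
P(B|+) = (2/25)/(13/50) = 4/13
After test 2 (use post1 as new prior): P(+) = 4/5*4/13 + 3/10*9/13 = 59/130
P(B|+,+) = (16/65)/(59/130) = 32/59

32/59


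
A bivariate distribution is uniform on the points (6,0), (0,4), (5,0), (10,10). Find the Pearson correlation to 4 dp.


Cov(X,Y) = 6.6250, Var(X) = 12.6875, Var(Y) = 16.7500
rho = Cov/(sqrt(VarX)*sqrt(VarY)) = 0.4545

0.4545


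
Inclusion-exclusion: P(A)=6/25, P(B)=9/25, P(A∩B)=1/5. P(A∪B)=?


P(A∪B) = P(A) + P(B) - P(A∩B)
= 6/25 + 9/25 - 1/5 = 2/5

2/5


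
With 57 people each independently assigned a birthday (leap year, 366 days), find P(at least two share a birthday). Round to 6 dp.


P(all different) = prod((366-i)/366 for i=0..56) = 0.010010
P(at least one match) = 1 - 0.010010 = 0.989990

0.989990


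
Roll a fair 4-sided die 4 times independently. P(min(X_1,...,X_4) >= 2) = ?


P(min >= 2) = P(all X_i >= 2) = (P(X_1 >= 2))^4
= (3/4)^4 = 81/256

81/256


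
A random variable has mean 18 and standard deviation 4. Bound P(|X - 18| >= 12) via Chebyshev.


k = 12/4 = 3
Chebyshev: P(|X-mu| >= k*sigma) <= 1/k^2 = 1/3^2 = 1/9

1/9


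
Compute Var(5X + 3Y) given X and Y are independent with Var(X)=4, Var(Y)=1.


Independence => Cov(X,Y)=0
Var(5X + 3Y) = 5^2*Var(X) + 3^2*Var(Y)
= 25*4 + 9*1 = 109

109


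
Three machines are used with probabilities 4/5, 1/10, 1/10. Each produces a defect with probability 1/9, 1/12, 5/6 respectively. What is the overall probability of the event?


P(A) = P(A|B1)P(B1) + P(A|B2)P(B2) + P(A|B3)P(B3)
= 1/9*4/5 + 1/12*1/10 + 5/6*1/10
= 4/45 + 1/120 + 1/12 = 13/72

13/72


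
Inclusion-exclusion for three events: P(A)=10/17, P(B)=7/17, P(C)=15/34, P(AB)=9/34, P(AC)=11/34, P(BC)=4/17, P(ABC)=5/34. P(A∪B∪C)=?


P(A∪B∪C) = P(A)+P(B)+P(C) - P(AB)-P(AC)-P(BC) + P(ABC)
= 10/17+7/17+15/34 - 9/34-11/34-4/17 + 5/34
= 13/17

13/17


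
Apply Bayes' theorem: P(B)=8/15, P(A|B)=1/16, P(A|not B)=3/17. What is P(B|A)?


P(A) = P(A|B)P(B) + P(A|B')P(B') = 1/16*8/15 + 3/17*7/15 = 59/510
P(B|A) = P(A|B)P(B)/P(A) = (1/30)/(59/510) = 17/59

17/59


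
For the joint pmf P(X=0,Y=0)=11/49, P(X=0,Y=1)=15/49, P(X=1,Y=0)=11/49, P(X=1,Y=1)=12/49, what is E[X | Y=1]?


P(Y=1) = 27/49
E[X|Y=1] = (0*15 + 1*12)/27 = 12/27 = 4/9

4/9


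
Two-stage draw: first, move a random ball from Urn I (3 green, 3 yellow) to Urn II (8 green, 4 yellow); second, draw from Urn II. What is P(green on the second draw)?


P(transfer green) = 3/6 = 1/2; P(transfer yellow) = 1/2
If green transferred: Urn II has 9 green of 13, so P(green|green moved) = 9/13
If yellow transferred: Urn II has 8 green of 13, so P(green|yellow moved) = 8/13
By total probability: P(green) = 1/2*9/13 + 1/2*8/13 = 17/26

17/26


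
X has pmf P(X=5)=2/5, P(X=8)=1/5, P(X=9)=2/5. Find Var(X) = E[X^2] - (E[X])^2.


E[X] = 36/5, E[X^2] = 276/5
Var(X) = E[X^2] - (E[X])^2 = 276/5 - (36/5)^2 = 84/25

84/25


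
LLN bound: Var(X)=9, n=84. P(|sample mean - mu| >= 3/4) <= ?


Var(Xbar) = Var(X)/n = 9/84
Chebyshev: P(|Xbar-mu| >= 3/4) <= Var(Xbar)/(3/4)^2 = (3/28)/(9/16) = 4/21

4/21


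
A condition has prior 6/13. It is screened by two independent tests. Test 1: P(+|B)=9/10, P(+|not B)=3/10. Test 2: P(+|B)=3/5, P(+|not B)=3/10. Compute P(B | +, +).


After test 1: P(+) = 9/10*6/13 + 3/10*7/13 = 15/26
P(B|+) = (27/65)/(15/26) = 18/25
After test 2 (use post1 as new prior): P(+) = 3/5*18/25 + 3/10*7/25 = 129/250
P(B|+,+) = (54/125)/(129/250) = 36/43

36/43


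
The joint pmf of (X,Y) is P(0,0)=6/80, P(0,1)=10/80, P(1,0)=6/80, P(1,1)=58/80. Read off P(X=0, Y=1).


Read from table: P(X=0, Y=1) = 10/80 = 1/8

1/8


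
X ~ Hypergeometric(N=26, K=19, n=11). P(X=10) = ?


P(X=10) = C(19,10)*C(7,1) / C(26,11)
= 92378*7 / 7726160
= 646646/7726160 = 77/920

77/920


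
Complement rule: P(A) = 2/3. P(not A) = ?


P(A') = 1 - P(A) = 1 - 2/3 = 1/3

1/3


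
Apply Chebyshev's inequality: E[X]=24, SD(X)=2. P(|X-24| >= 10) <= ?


k = 10/2 = 5
Chebyshev: P(|X-mu| >= k*sigma) <= 1/k^2 = 1/5^2 = 1/25

1/25


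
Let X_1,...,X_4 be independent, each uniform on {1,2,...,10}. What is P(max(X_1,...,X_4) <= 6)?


P(max <= 6) = P(all X_i <= 6) = (P(X_1 <= 6))^4
= (6/10)^4 = (3/5)^4 = 81/625

81/625


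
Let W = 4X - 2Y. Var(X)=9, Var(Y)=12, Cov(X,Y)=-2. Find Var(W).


Var(4X - 2Y) = 4^2*Var(X) + (-2)^2*Var(Y) + 2*4*(-2)*Cov(X,Y)
= 16*9 + 4*12 - 16*(-2)
= 144 + 48 + 32 = 224

224


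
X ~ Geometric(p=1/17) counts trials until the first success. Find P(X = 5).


P(X=5) = (1-p)^4 * p = (16/17)^4 * 1/17
= 65536/83521 * 1/17 = 65536/1419857

65536/1419857


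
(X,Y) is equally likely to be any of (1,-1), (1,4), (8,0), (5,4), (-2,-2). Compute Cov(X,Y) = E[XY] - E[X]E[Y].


E[X]=13/5, E[Y]=1, E[XY]=27/5
Cov(X,Y) = E[XY] - E[X]E[Y] = 27/5 - 13/5*1 = 14/5

14/5


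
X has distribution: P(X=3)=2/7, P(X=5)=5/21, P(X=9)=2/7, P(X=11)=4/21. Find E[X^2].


E[X^2] = sum(g(x)*P(x))
= 9*2/7 + 25*5/21 + 81*2/7 + 121*4/21
= 383/7

383/7


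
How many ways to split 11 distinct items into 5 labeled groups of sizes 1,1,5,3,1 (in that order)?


11! = 39916800
Denominator: 1!=1 * 1!=1 * 5!=120 * 3!=6 * 1!=1
Coefficient = 39916800 / 720 = 55440

55440


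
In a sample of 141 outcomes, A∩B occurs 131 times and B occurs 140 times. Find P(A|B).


P(A|B) = P(A∩B)/P(B) = (131/141)/(140/141) = 131/140

131/140


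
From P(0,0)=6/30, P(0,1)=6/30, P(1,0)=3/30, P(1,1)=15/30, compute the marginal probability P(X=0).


P(X=0) = P(0,0)+P(0,1) = 6/30 + 6/30 = 12/30 = 2/5

2/5


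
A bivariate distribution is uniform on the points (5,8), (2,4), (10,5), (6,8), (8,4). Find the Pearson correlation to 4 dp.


Cov(X,Y) = -0.3600, Var(X) = 7.3600, Var(Y) = 3.3600
rho = Cov/(sqrt(VarX)*sqrt(VarY)) = -0.0724

-0.0724


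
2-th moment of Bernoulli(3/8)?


For Bernoulli: X in {0,1}
E[X^2] = 0^2*(1-3/8) + 1^2*3/8 = 3/8

3/8


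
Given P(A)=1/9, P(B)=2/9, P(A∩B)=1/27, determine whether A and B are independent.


P(A)*P(B) = 1/9*2/9 = 2/81
P(A∩B) = 1/27 != 2/81, so not independent

No, A and B are not independent


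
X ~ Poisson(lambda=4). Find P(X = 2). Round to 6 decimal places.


P(X=2) = e^(-4) * 4^2 / 2!
≈ 0.01831563889 * 16 / 2
≈ 0.146525

0.146525


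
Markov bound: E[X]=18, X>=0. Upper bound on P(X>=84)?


Markov: P(X >= a) <= E[X]/a
P(X >= 84) <= 18/84 = 3/14

3/14


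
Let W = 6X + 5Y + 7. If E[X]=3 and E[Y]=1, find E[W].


E[6X + 5Y + 7] = 6*E[X] + 5*E[Y] + 7
= (6)*(3) + (5)*(1) + (7)
= 18 + 5 + 7 = 30

30


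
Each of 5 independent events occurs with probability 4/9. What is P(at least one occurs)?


P(at least one) = 1 - P(none)
P(none) = (1 - 4/9)^5 = (5/9)^5 = 3125/59049
P(at least one) = 1 - 3125/59049 = 55924/59049

55924/59049


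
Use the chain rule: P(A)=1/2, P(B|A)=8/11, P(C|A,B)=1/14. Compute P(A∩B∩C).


P(A∩B∩C) = P(A) * P(B|A) * P(C|A∩B)
= 1/2 * 8/11 * 1/14
= 4/11 * 1/14 = 2/77

2/77


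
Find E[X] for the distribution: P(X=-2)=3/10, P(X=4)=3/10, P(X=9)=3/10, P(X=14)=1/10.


E[X] = sum(x * P(x))
= -2*3/10 + 4*3/10 + 9*3/10 + 14*1/10
= 47/10

47/10


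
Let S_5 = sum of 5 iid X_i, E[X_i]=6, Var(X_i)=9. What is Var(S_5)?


By independence, Var(S_n) = n*Var(X_1) = 5*9 = 45

45


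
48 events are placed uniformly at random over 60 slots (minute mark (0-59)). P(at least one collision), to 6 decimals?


P(all different) = prod((60-i)/60 for i=0..47) = 0.000000
P(at least one match) = 1 - 0.000000 = 1.000000

1.000000


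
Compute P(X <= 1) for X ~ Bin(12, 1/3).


P(X<=1) = P(X=0) + P(X=1)
= 4096/531441 + 8192/177147
= 28672/531441

28672/531441


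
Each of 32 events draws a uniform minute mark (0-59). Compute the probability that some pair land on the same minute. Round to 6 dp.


P(all different) = prod((60-i)/60 for i=0..31) = 0.000034
P(at least one match) = 1 - 0.000034 = 0.999966

0.999966


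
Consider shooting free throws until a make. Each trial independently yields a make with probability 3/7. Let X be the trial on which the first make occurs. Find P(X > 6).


P(X > 6) = P(first 6 trials all fail) = (1-p)^6 = (4/7)^6 = 4096/117649

4096/117649


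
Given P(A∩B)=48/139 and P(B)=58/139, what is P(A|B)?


P(A|B) = P(A∩B)/P(B) = (48/139)/(58/139) = 48/58 = 24/29

24/29


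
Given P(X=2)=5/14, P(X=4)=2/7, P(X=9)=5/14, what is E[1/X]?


E[1/X] = sum(g(x)*P(x))
= 1/2*5/14 + 1/4*2/7 + 1/9*5/14
= 73/252

73/252


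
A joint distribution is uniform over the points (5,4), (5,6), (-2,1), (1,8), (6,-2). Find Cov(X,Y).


E[X]=3, E[Y]=17/5, E[XY]=44/5
Cov(X,Y) = E[XY] - E[X]E[Y] = 44/5 - 3*17/5 = -7/5

-7/5


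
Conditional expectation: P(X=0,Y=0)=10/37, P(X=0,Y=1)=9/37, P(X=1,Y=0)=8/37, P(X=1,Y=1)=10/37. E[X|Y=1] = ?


P(Y=1) = 19/37
E[X|Y=1] = (0*9 + 1*10)/19 = 10/19

10/19


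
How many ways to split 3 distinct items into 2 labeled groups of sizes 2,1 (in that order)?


3! = 6
Denominator: 2!=2 * 1!=1
Coefficient = 6 / 2 = 3

3


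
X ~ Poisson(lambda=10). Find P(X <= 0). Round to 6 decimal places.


P(X<=0) = e^(-10)*10^0/0!
≈ 0.0000453999
≈ 0.000045

0.000045


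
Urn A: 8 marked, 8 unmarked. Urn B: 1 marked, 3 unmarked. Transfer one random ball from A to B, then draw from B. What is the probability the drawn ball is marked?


P(transfer marked) = 8/16 = 1/2; P(transfer unmarked) = 1/2
If marked transferred: Urn II has 2 marked of 5, so P(marked|marked moved) = 2/5
If unmarked transferred: Urn II has 1 marked of 5, so P(marked|unmarked moved) = 1/5
By total probability: P(marked) = 1/2*2/5 + 1/2*1/5 = 3/10

3/10


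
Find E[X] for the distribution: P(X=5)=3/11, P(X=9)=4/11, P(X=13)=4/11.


E[X] = sum(x * P(x))
= 5*3/11 + 9*4/11 + 13*4/11
= 103/11

103/11


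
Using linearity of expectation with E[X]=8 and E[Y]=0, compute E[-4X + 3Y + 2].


E[-4X + 3Y + 2] = -4*E[X] + 3*E[Y] + 2
= (-4)*(8) + (3)*(0) + (2)
= -32 + 0 + 2 = -30

-30


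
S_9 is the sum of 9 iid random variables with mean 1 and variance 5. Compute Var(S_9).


By independence, Var(S_n) = n*Var(X_1) = 9*5 = 45

45


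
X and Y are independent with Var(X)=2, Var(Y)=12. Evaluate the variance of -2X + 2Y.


Independence => Cov(X,Y)=0
Var(-2X + 2Y) = (-2)^2*Var(X) + 2^2*Var(Y)
= 4*2 + 4*12 = 56

56


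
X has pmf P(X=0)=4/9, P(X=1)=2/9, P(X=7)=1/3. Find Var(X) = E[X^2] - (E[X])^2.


E[X] = 23/9, E[X^2] = 149/9
Var(X) = E[X^2] - (E[X])^2 = 149/9 - (23/9)^2 = 812/81

812/81


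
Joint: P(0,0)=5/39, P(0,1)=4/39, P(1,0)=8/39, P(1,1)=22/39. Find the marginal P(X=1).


P(X=1) = P(1,0)+P(1,1) = 8/39 + 22/39 = 30/39 = 10/13

10/13


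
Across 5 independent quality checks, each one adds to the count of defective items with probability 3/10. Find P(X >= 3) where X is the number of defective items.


P(X>=3) = P(X=3) + P(X=4) + P(X=5)
= 1323/10000 + 567/20000 + 243/100000
= 4077/25000

4077/25000


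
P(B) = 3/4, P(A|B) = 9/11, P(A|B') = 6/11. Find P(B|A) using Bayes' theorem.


P(A) = P(A|B)P(B) + P(A|B')P(B') = 9/11*3/4 + 6/11*1/4 = 3/4
P(B|A) = P(A|B)P(B)/P(A) = (27/44)/(3/4) = 9/11

9/11


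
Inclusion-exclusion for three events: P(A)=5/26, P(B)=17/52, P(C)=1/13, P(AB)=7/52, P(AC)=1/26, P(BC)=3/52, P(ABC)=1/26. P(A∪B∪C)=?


P(A∪B∪C) = P(A)+P(B)+P(C) - P(AB)-P(AC)-P(BC) + P(ABC)
= 5/26+17/52+1/13 - 7/52-1/26-3/52 + 1/26
= 21/52

21/52


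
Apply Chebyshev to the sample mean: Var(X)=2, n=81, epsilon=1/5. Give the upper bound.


Var(Xbar) = Var(X)/n = 2/81
Chebyshev: P(|Xbar-mu| >= 1/5) <= Var(Xbar)/(1/5)^2 = (2/81)/(1/25) = 50/81

50/81


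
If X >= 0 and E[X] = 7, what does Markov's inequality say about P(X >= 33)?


Markov: P(X >= a) <= E[X]/a
P(X >= 33) <= 7/33

7/33


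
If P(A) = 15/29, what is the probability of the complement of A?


P(A') = 1 - P(A) = 1 - 15/29 = 14/29

14/29


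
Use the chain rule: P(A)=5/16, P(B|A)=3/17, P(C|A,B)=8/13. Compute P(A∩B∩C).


P(A∩B∩C) = P(A) * P(B|A) * P(C|A∩B)
= 5/16 * 3/17 * 8/13
= 15/272 * 8/13 = 15/442

15/442


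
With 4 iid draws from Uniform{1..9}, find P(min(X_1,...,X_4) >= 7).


P(min >= 7) = P(all X_i >= 7) = (P(X_1 >= 7))^4
= (3/9)^4 = (1/3)^4 = 1/81

1/81


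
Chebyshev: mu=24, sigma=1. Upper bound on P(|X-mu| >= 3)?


k = 3/1 = 3
Chebyshev: P(|X-mu| >= k*sigma) <= 1/k^2 = 1/3^2 = 1/9

1/9


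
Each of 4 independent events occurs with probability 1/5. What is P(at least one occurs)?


P(at least one) = 1 - P(none)
P(none) = (1 - 1/5)^4 = (4/5)^4 = 256/625
P(at least one) = 1 - 256/625 = 369/625

369/625


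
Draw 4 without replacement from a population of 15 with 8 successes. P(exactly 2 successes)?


P(X=2) = C(8,2)*C(7,2) / C(15,4)
= 28*21 / 1365
= 588/1365 = 28/65

28/65


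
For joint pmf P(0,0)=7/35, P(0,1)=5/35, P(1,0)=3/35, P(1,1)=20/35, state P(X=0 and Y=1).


Read from table: P(X=0, Y=1) = 5/35 = 1/7

1/7


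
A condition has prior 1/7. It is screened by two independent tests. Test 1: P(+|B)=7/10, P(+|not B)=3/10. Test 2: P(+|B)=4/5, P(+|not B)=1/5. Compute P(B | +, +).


After test 1: P(+) = 7/10*1/7 + 3/10*6/7 = 5/14
P(B|+) = (1/10)/(5/14) = 7/25
After test 2 (use post1 as new prior): P(+) = 4/5*7/25 + 1/5*18/25 = 46/125
P(B|+,+) = (28/125)/(46/125) = 14/23

14/23


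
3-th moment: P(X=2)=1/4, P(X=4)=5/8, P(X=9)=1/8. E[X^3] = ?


E[X^3] = sum(x^3 * P(x))
= 8*1/4 + 64*5/8 + 729*1/8
= 1065/8

1065/8


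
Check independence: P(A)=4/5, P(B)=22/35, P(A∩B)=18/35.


P(A)*P(B) = 4/5*22/35 = 88/175
P(A∩B) = 18/35 != 88/175, so not independent

No, A and B are not independent


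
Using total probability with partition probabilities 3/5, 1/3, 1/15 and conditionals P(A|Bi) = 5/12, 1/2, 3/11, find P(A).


P(A) = P(A|B1)P(B1) + P(A|B2)P(B2) + P(A|B3)P(B3)
= 5/12*3/5 + 1/2*1/3 + 3/11*1/15
= 1/4 + 1/6 + 1/55 = 287/660

287/660


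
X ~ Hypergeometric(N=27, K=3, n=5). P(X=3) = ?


P(X=3) = C(3,3)*C(24,2) / C(27,5)
= 1*276 / 80730
= 276/80730 = 2/585

2/585


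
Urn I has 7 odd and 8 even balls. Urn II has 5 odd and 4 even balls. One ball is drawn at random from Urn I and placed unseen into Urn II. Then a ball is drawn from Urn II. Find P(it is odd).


P(transfer odd) = 7/15; P(transfer even) = 8/15
If odd transferred: Urn II has 6 odd of 10, so P(odd|odd moved) = 3/5
If even transferred: Urn II has 5 odd of 10, so P(odd|even moved) = 1/2
By total probability: P(odd) = 7/15*3/5 + 8/15*1/2 = 41/75

41/75


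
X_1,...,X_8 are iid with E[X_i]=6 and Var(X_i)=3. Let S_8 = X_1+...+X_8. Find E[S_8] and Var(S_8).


E[S_n] = n*mu = 8*6 = 48
Var(S_n) = n*sigma^2 = 8*3 = 24

E[S_8]=48, Var(S_8)=24


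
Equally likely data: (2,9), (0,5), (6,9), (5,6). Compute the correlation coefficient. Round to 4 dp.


Cov(X,Y) = 1.9375, Var(X) = 5.6875, Var(Y) = 3.1875
rho = Cov/(sqrt(VarX)*sqrt(VarY)) = 0.4550

0.4550


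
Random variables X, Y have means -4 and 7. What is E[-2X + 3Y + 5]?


E[-2X + 3Y + 5] = -2*E[X] + 3*E[Y] + 5
= (-2)*(-4) + (3)*(7) + (5)
= 8 + 21 + 5 = 34

34


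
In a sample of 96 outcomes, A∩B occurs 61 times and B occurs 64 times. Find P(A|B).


P(A|B) = P(A∩B)/P(B) = (61/96)/(64/96) = 61/64

61/64


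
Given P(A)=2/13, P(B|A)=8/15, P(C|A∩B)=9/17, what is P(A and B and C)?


P(A∩B∩C) = P(A) * P(B|A) * P(C|A∩B)
= 2/13 * 8/15 * 9/17
= 16/195 * 9/17 = 48/1105

48/1105


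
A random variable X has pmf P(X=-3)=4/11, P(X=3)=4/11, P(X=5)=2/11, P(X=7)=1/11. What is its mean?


E[X] = sum(x * P(x))
= -3*4/11 + 3*4/11 + 5*2/11 + 7*1/11
= 17/11

17/11


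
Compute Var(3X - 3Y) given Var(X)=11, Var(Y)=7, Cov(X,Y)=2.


Var(3X - 3Y) = 3^2*Var(X) + (-3)^2*Var(Y) + 2*3*(-3)*Cov(X,Y)
= 9*11 + 9*7 - 18*2
= 99 + 63 - 36 = 126

126


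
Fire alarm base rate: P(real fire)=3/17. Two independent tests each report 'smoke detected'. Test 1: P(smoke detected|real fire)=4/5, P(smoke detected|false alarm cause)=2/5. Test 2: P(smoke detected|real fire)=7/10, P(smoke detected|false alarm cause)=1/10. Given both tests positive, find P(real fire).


After test 1: P(+) = 4/5*3/17 + 2/5*14/17 = 8/17
P(B|+) = (12/85)/(8/17) = 3/10
After test 2 (use post1 as new prior): P(+) = 7/10*3/10 + 1/10*7/10 = 7/25
P(B|+,+) = (21/100)/(7/25) = 3/4

3/4


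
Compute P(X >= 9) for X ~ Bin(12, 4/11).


P(X>=9) = P(X=9) + P(X=10) + P(X=11) + P(X=12)
= 1798307840/285311670611 + 308281344/285311670611 + 352321536/3138428376721 + 16777216/3138428376721
= 2140143616/285311670611

2140143616/285311670611


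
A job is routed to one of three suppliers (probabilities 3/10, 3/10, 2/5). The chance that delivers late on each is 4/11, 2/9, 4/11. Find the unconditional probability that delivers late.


P(A) = P(A|B1)P(B1) + P(A|B2)P(B2) + P(A|B3)P(B3)
= 4/11*3/10 + 2/9*3/10 + 4/11*2/5
= 6/55 + 1/15 + 8/55 = 53/165

53/165


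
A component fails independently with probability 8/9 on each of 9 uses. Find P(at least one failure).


P(at least one) = 1 - P(none)
P(none) = (1 - 8/9)^9 = (1/9)^9 = 1/387420489
P(at least one) = 1 - 1/387420489 = 387420488/387420489

387420488/387420489


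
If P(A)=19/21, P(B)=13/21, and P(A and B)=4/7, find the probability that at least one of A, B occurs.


P(A∪B) = P(A) + P(B) - P(A∩B)
= 19/21 + 13/21 - 4/7 = 20/21

20/21


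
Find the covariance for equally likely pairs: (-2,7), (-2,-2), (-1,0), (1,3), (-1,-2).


E[X]=-1, E[Y]=6/5, E[XY]=-1
Cov(X,Y) = E[XY] - E[X]E[Y] = -1 + 1*6/5 = 1/5

1/5


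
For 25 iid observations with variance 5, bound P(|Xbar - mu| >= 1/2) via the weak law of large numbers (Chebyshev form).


Var(Xbar) = Var(X)/n = 5/25
Chebyshev: P(|Xbar-mu| >= 1/2) <= Var(Xbar)/(1/2)^2 = (1/5)/(1/4) = 4/5

4/5


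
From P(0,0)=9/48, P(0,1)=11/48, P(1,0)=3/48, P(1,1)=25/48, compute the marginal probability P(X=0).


P(X=0) = P(0,0)+P(0,1) = 9/48 + 11/48 = 20/48 = 5/12

5/12


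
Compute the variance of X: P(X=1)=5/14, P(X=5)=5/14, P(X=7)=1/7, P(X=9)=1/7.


E[X] = 31/7, E[X^2] = 195/7
Var(X) = E[X^2] - (E[X])^2 = 195/7 - (31/7)^2 = 404/49

404/49


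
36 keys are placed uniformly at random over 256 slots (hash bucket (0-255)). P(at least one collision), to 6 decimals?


P(all different) = prod((256-i)/256 for i=0..35) = 0.075524
P(at least one match) = 1 - 0.075524 = 0.924476

0.924476


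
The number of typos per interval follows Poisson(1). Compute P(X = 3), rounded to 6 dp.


P(X=3) = e^(-1) * 1^3 / 3!
≈ 0.3678794412 * 1 / 6
≈ 0.061313

0.061313


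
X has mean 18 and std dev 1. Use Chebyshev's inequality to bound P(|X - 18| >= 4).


k = 4/1 = 4
Chebyshev: P(|X-mu| >= k*sigma) <= 1/k^2 = 1/4^2 = 1/16

1/16


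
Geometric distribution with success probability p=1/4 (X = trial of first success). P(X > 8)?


P(X > 8) = P(first 8 trials all fail) = (1-p)^8 = (3/4)^8 = 6561/65536

6561/65536


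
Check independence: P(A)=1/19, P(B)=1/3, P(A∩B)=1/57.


P(A)*P(B) = 1/19*1/3 = 1/57
P(A∩B) = 1/57, which equals P(A)P(B), so independent

Yes, A and B are independent


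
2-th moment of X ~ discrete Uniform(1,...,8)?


E[X^2] = (1/8) * sum(x^2 for x=1..8)
= 204/8 = 51/2

51/2


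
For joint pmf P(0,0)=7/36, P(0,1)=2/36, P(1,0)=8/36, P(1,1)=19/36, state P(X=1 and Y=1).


Read from table: P(X=1, Y=1) = 19/36

19/36


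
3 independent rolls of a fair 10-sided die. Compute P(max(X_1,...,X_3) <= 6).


P(max <= 6) = P(all X_i <= 6) = (P(X_1 <= 6))^3
= (6/10)^3 = (3/5)^3 = 27/125

27/125


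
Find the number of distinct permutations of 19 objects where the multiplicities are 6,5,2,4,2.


19! = 121645100408832000
Denominator: 6!=720 * 5!=120 * 2!=2 * 4!=24 * 2!=2
Coefficient = 121645100408832000 / 8294400 = 14665931280

14665931280


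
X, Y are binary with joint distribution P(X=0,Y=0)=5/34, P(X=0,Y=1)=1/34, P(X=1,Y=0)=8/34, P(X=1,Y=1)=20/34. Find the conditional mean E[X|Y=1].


P(Y=1) = 21/34
E[X|Y=1] = (0*1 + 1*20)/21 = 20/21

20/21


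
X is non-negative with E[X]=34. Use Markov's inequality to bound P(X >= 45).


Markov: P(X >= a) <= E[X]/a
P(X >= 45) <= 34/45

34/45


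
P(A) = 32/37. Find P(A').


P(A') = 1 - P(A) = 1 - 32/37 = 5/37

5/37


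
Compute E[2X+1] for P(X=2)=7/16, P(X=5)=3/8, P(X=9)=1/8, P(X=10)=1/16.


E[2X+1] = sum(g(x)*P(x))
= 5*7/16 + 11*3/8 + 19*1/8 + 21*1/16
= 10

10


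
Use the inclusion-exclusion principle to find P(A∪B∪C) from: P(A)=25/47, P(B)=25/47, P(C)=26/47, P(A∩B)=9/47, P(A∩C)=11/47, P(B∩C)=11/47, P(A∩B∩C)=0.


P(A∪B∪C) = P(A)+P(B)+P(C) - P(AB)-P(AC)-P(BC) + P(ABC)
= 25/47+25/47+26/47 - 9/47-11/47-11/47 + 0
= 45/47

45/47


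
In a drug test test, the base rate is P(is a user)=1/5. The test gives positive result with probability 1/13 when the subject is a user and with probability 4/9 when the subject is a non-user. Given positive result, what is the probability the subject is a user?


P(A) = P(A|B)P(B) + P(A|B')P(B') = 1/13*1/5 + 4/9*4/5 = 217/585
P(B|A) = P(A|B)P(B)/P(A) = (1/65)/(217/585) = 9/217

9/217


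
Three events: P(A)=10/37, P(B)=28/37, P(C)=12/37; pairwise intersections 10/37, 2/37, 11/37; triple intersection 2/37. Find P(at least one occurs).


P(A∪B∪C) = P(A)+P(B)+P(C) - P(AB)-P(AC)-P(BC) + P(ABC)
= 10/37+28/37+12/37 - 10/37-2/37-11/37 + 2/37
= 29/37

29/37


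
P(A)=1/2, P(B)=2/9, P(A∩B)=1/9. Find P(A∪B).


P(A∪B) = P(A) + P(B) - P(A∩B)
= 1/2 + 2/9 - 1/9 = 11/18

11/18


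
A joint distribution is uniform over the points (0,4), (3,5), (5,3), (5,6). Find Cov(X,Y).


E[X]=13/4, E[Y]=9/2, E[XY]=15
Cov(X,Y) = E[XY] - E[X]E[Y] = 15 - 13/4*9/2 = 3/8

3/8


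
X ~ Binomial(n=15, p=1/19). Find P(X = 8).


P(X=8) = C(15,8) * p^8 * (1-p)^7
= 6435 * 1/16983563041 * 612220032/893871739
= 3939635905920/15181127029874798299

3939635905920/15181127029874798299


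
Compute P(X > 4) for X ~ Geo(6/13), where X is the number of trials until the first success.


P(X > 4) = P(first 4 trials all fail) = (1-p)^4 = (7/13)^4 = 2401/28561

2401/28561


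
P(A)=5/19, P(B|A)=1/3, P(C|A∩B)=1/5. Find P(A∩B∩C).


P(A∩B∩C) = P(A) * P(B|A) * P(C|A∩B)
= 5/19 * 1/3 * 1/5
= 5/57 * 1/5 = 1/57

1/57


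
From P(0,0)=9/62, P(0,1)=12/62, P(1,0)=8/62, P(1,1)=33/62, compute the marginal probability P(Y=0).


P(Y=0) = P(0,0)+P(1,0) = 9/62 + 8/62 = 17/62

17/62


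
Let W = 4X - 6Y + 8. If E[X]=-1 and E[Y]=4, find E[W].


E[4X - 6Y + 8] = 4*E[X] - 6*E[Y] + 8
= (4)*(-1) + (-6)*(4) + (8)
= -4 - 24 + 8 = -20

-20


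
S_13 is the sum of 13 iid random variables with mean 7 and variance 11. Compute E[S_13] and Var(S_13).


E[S_n] = n*mu = 13*7 = 91
Var(S_n) = n*sigma^2 = 13*11 = 143

E[S_13]=91, Var(S_13)=143


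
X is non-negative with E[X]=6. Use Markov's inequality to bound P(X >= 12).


Markov: P(X >= a) <= E[X]/a
P(X >= 12) <= 6/12 = 1/2

1/2


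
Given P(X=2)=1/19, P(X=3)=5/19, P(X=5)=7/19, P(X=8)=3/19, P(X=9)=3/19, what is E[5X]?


E[5X] = sum(g(x)*P(x))
= 10*1/19 + 15*5/19 + 25*7/19 + 40*3/19 + 45*3/19
= 515/19

515/19


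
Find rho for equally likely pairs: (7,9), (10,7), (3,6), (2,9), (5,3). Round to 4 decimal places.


Cov(X,Y) = 0.0800, Var(X) = 8.2400, Var(Y) = 4.9600
rho = Cov/(sqrt(VarX)*sqrt(VarY)) = 0.0125

0.0125


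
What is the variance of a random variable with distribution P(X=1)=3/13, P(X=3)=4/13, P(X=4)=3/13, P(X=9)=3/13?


E[X] = 54/13, E[X^2] = 330/13
Var(X) = E[X^2] - (E[X])^2 = 330/13 - (54/13)^2 = 1374/169

1374/169


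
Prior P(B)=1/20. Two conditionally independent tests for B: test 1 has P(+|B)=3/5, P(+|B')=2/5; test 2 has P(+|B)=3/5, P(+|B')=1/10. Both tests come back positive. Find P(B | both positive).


After test 1: P(+) = 3/5*1/20 + 2/5*19/20 = 41/100
P(B|+) = (3/100)/(41/100) = 3/41
After test 2 (use post1 as new prior): P(+) = 3/5*3/41 + 1/10*38/41 = 28/205
P(B|+,+) = (9/205)/(28/205) = 9/28

9/28


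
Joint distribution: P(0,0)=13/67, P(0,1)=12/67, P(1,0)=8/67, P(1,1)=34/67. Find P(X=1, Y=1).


Read from table: P(X=1, Y=1) = 34/67

34/67


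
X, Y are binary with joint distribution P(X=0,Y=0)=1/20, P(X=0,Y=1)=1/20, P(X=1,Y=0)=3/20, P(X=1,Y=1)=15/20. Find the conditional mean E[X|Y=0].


P(Y=0) = 4/20
E[X|Y=0] = (0*1 + 1*3)/4 = 3/4

3/4


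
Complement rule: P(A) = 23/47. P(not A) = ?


P(A') = 1 - P(A) = 1 - 23/47 = 24/47

24/47


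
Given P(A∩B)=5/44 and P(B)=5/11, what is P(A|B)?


P(A|B) = P(A∩B)/P(B) = (5/44)/(20/44) = 5/20 = 1/4

1/4


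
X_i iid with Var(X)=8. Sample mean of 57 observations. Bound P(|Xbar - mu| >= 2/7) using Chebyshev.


Var(Xbar) = Var(X)/n = 8/57
Chebyshev: P(|Xbar-mu| >= 2/7) <= Var(Xbar)/(2/7)^2 = (8/57)/(4/49) = 98/57
Bound exceeds 1, so trivial bound: 1

1


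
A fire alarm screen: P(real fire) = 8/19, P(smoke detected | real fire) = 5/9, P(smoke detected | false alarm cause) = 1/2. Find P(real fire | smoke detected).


P(A) = P(A|B)P(B) + P(A|B')P(B') = 5/9*8/19 + 1/2*11/19 = 179/342
P(B|A) = P(A|B)P(B)/P(A) = (40/171)/(179/342) = 80/179

80/179


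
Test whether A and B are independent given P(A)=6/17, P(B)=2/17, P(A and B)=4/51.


P(A)*P(B) = 6/17*2/17 = 12/289
P(A∩B) = 4/51 != 12/289, so not independent

No, A and B are not independent


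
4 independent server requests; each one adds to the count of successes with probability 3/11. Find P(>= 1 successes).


P(at least one) = 1 - P(none)
P(none) = (1 - 3/11)^4 = (8/11)^4 = 4096/14641
P(at least one) = 1 - 4096/14641 = 10545/14641

10545/14641


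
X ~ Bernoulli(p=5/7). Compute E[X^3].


For Bernoulli: X in {0,1}
E[X^3] = 0^3*(1-5/7) + 1^3*5/7 = 5/7

5/7


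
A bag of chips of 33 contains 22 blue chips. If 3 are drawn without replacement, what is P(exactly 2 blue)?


P(X=2) = C(22,2)*C(11,1) / C(33,3)
= 231*11 / 5456
= 2541/5456 = 231/496

231/496


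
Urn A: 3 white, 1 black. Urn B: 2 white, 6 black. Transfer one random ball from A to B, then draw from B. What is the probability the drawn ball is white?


P(transfer white) = 3/4; P(transfer black) = 1/4
If white transferred: Urn II has 3 white of 9, so P(white|white moved) = 1/3
If black transferred: Urn II has 2 white of 9, so P(white|black moved) = 2/9
By total probability: P(white) = 3/4*1/3 + 1/4*2/9 = 11/36

11/36


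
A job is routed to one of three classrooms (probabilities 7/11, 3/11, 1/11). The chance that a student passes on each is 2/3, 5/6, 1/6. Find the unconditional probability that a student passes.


P(A) = P(A|B1)P(B1) + P(A|B2)P(B2) + P(A|B3)P(B3)
= 2/3*7/11 + 5/6*3/11 + 1/6*1/11
= 14/33 + 5/22 + 1/66 = 2/3

2/3


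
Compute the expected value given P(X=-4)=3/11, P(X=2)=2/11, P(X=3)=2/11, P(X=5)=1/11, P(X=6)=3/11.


E[X] = sum(x * P(x))
= -4*3/11 + 2*2/11 + 3*2/11 + 5*1/11 + 6*3/11
= 21/11

21/11


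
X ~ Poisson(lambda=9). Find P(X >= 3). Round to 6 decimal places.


P(X>=3) = 1 - P(X<=2) = 1 - (e^(-9)*9^0/0! + e^(-9)*9^1/1! + e^(-9)*9^2/2!)
≈ 1 - (0.0001234098 + 0.0011106882 + 0.0049980971)
= 1 - 0.0062321951 = 0.9937678049
≈ 0.993768

0.993768


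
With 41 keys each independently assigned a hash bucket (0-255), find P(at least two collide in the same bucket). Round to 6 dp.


P(all different) = prod((256-i)/256 for i=0..40) = 0.033816
P(at least one match) = 1 - 0.033816 = 0.966184

0.966184


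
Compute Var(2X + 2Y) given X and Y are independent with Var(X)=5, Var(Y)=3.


Independence => Cov(X,Y)=0
Var(2X + 2Y) = 2^2*Var(X) + 2^2*Var(Y)
= 4*5 + 4*3 = 32

32


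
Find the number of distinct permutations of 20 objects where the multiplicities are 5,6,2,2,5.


20! = 2432902008176640000
Denominator: 5!=120 * 6!=720 * 2!=2 * 2!=2 * 5!=120
Coefficient = 2432902008176640000 / 41472000 = 58663725120

58663725120


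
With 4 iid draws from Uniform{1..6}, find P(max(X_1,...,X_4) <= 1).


P(max <= 1) = P(all X_i <= 1) = (P(X_1 <= 1))^4
= (1/6)^4 = 1/1296

1/1296


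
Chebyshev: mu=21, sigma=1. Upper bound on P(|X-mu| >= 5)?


k = 5/1 = 5
Chebyshev: P(|X-mu| >= k*sigma) <= 1/k^2 = 1/5^2 = 1/25

1/25


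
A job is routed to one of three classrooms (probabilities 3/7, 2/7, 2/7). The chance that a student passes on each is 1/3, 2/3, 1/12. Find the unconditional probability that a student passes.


P(A) = P(A|B1)P(B1) + P(A|B2)P(B2) + P(A|B3)P(B3)
= 1/3*3/7 + 2/3*2/7 + 1/12*2/7
= 1/7 + 4/21 + 1/42 = 5/14

5/14


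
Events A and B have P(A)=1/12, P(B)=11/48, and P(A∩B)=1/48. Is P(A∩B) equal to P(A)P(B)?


P(A)*P(B) = 1/12*11/48 = 11/576
P(A∩B) = 1/48 != 11/576, so not independent

No, A and B are not independent


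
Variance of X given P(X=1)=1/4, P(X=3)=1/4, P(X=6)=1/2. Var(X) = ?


E[X] = 4, E[X^2] = 41/2
Var(X) = E[X^2] - (E[X])^2 = 41/2 - (4)^2 = 9/2

9/2


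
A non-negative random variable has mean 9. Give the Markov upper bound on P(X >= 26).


Markov: P(X >= a) <= E[X]/a
P(X >= 26) <= 9/26

9/26


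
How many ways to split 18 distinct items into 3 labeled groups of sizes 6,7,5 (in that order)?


18! = 6402373705728000
Denominator: 6!=720 * 7!=5040 * 5!=120
Coefficient = 6402373705728000 / 435456000 = 14702688

14702688


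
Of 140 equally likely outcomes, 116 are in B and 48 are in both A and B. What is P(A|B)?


P(A|B) = P(A∩B)/P(B) = (48/140)/(116/140) = 48/116 = 12/29

12/29


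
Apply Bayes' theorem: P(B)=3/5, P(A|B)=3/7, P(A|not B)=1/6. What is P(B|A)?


P(A) = P(A|B)P(B) + P(A|B')P(B') = 3/7*3/5 + 1/6*2/5 = 34/105
P(B|A) = P(A|B)P(B)/P(A) = (9/35)/(34/105) = 27/34

27/34


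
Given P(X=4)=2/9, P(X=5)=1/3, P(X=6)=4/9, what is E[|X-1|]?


E[|X-1|] = sum(g(x)*P(x))
= 3*2/9 + 4*1/3 + 5*4/9
= 38/9

38/9


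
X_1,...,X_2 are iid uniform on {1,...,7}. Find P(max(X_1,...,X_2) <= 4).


P(max <= 4) = P(all X_i <= 4) = (P(X_1 <= 4))^2
= (4/7)^2 = 16/49

16/49


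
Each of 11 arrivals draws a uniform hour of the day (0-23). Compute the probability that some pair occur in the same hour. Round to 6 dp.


P(all different) = prod((24-i)/24 for i=0..10) = 0.065479
P(at least one match) = 1 - 0.065479 = 0.934521

0.934521


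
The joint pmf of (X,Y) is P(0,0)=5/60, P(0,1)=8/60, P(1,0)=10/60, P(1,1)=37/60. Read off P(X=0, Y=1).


Read from table: P(X=0, Y=1) = 8/60 = 2/15

2/15


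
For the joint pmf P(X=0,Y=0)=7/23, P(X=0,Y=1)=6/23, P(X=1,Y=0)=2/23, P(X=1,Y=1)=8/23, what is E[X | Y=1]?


P(Y=1) = 14/23
E[X|Y=1] = (0*6 + 1*8)/14 = 8/14 = 4/7

4/7


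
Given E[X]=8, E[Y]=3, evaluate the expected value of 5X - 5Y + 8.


E[5X - 5Y + 8] = 5*E[X] - 5*E[Y] + 8
= (5)*(8) + (-5)*(3) + (8)
= 40 - 15 + 8 = 33

33


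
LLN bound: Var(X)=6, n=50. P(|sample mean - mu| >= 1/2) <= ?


Var(Xbar) = Var(X)/n = 6/50
Chebyshev: P(|Xbar-mu| >= 1/2) <= Var(Xbar)/(1/2)^2 = (3/25)/(1/4) = 12/25

12/25


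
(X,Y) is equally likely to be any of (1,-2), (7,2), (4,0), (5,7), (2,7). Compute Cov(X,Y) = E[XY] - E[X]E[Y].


E[X]=19/5, E[Y]=14/5, E[XY]=61/5
Cov(X,Y) = E[XY] - E[X]E[Y] = 61/5 - 19/5*14/5 = 39/25

39/25


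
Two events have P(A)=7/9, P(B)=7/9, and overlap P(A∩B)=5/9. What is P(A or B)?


P(A∪B) = P(A) + P(B) - P(A∩B)
= 7/9 + 7/9 - 5/9 = 1

1


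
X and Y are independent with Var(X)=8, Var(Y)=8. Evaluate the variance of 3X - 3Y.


Independence => Cov(X,Y)=0
Var(3X - 3Y) = 3^2*Var(X) + (-3)^2*Var(Y)
= 9*8 + 9*8 = 144

144


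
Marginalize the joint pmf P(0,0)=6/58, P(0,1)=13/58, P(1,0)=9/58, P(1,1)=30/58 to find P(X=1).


P(X=1) = P(1,0)+P(1,1) = 9/58 + 30/58 = 39/58

39/58


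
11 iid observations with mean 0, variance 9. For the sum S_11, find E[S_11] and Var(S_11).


E[S_n] = n*mu = 11*0 = 0
Var(S_n) = n*sigma^2 = 11*9 = 99

E[S_11]=0, Var(S_11)=99


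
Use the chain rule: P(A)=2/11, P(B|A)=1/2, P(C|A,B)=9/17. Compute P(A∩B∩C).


P(A∩B∩C) = P(A) * P(B|A) * P(C|A∩B)
= 2/11 * 1/2 * 9/17
= 1/11 * 9/17 = 9/187

9/187


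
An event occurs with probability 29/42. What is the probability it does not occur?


P(A') = 1 - P(A) = 1 - 29/42 = 13/42

13/42


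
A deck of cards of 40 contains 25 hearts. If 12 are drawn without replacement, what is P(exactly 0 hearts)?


P(X=0) = C(25,0)*C(15,12) / C(40,12)
= 1*455 / 5586853480
= 455/5586853480 = 7/85951592

7/85951592


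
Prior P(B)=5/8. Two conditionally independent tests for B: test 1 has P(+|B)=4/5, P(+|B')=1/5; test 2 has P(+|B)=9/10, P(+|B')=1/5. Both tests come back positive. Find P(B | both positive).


After test 1: P(+) = 4/5*5/8 + 1/5*3/8 = 23/40
P(B|+) = (1/2)/(23/40) = 20/23
After test 2 (use post1 as new prior): P(+) = 9/10*20/23 + 1/5*3/23 = 93/115
P(B|+,+) = (18/23)/(93/115) = 30/31

30/31


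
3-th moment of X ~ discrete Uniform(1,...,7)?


E[X^3] = (1/7) * sum(x^3 for x=1..7)
= 784/7 = 112

112


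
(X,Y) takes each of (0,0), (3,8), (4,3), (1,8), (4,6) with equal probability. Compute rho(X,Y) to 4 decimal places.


Cov(X,Y) = 1.6000, Var(X) = 2.6400, Var(Y) = 9.6000
rho = Cov/(sqrt(VarX)*sqrt(VarY)) = 0.3178

0.3178


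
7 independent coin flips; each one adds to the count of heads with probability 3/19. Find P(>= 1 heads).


P(at least one) = 1 - P(none)
P(none) = (1 - 3/19)^7 = (16/19)^7 = 268435456/893871739
P(at least one) = 1 - 268435456/893871739 = 625436283/893871739

625436283/893871739


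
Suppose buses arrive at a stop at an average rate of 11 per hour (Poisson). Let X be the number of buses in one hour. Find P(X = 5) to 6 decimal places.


P(X=5) = e^(-11) * 11^5 / 5!
≈ 0.00001670170079 * 161051 / 120
≈ 0.022415

0.022415


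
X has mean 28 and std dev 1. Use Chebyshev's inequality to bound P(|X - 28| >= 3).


k = 3/1 = 3
Chebyshev: P(|X-mu| >= k*sigma) <= 1/k^2 = 1/3^2 = 1/9

1/9


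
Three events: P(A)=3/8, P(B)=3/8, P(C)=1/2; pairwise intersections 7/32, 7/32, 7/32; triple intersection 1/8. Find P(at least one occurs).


P(A∪B∪C) = P(A)+P(B)+P(C) - P(AB)-P(AC)-P(BC) + P(ABC)
= 3/8+3/8+1/2 - 7/32-7/32-7/32 + 1/8
= 23/32

23/32


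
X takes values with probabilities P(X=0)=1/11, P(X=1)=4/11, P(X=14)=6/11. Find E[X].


E[X] = sum(x * P(x))
= 0*1/11 + 1*4/11 + 14*6/11
= 8

8


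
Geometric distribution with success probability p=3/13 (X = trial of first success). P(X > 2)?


P(X > 2) = P(first 2 trials all fail) = (1-p)^2 = (10/13)^2 = 100/169

100/169


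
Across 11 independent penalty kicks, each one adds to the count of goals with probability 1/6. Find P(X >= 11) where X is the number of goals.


P(X>=11) = P(X=11)
= 1/362797056
= 1/362797056

1/362797056


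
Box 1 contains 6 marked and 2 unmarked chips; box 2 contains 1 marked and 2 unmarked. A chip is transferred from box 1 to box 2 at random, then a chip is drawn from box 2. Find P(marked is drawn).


P(transfer marked) = 6/8 = 3/4; P(transfer unmarked) = 1/4
If marked transferred: Urn II has 2 marked of 4, so P(marked|marked moved) = 1/2
If unmarked transferred: Urn II has 1 marked of 4, so P(marked|unmarked moved) = 1/4
By total probability: P(marked) = 3/4*1/2 + 1/4*1/4 = 7/16

7/16
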